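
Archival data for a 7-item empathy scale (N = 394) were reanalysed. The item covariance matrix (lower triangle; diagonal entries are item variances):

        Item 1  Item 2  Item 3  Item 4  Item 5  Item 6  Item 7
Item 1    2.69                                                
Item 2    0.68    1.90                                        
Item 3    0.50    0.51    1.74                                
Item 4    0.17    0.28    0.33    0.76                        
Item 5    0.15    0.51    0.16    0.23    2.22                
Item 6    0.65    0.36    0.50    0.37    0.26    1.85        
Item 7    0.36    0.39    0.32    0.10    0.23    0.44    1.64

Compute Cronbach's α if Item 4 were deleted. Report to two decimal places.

Remaining items: Item 1, Item 2, Item 3, Item 5, Item 6, Item 7 (k = 6).
ΣVar(i) = 2.69 + 1.90 + 1.74 + 2.22 + 1.85 + 1.64 = 12.04
σ²_T = 12.04 + 2 × 6.02 = 24.08
α (item deleted) = (6/5)·(1 − 12.04/24.08) = 0.60

α = 0.60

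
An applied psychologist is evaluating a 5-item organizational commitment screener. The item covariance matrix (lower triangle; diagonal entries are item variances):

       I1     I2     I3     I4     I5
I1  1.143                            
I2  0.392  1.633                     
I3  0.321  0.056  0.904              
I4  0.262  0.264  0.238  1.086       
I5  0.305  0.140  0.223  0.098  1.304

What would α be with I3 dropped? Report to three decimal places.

α = 0.482

Remaining items: I1, I2, I4, I5 (k = 4).
ΣVar(i) = 1.143 + 1.633 + 1.086 + 1.304 = 5.166
Var(T) = 5.166 + 2 × 1.461 = 8.088
α (item deleted) = (4/3)·(1 − 5.166/8.088) = 0.482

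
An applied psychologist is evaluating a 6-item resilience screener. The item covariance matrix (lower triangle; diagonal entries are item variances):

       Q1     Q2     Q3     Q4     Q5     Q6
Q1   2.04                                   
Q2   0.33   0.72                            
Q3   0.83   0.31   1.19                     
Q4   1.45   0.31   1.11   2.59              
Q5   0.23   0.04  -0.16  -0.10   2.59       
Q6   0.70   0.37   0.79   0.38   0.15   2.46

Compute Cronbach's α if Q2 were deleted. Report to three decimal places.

Remaining items: Q1, Q3, Q4, Q5, Q6 (k = 5).
sum of item variances = 2.04 + 1.19 + 2.59 + 2.59 + 2.46 = 10.87
total variance = 10.87 + 2 × 5.38 = 21.63
α (item deleted) = (5/4)·(1 − 10.87/21.63) = 0.622

Cronbach's α = 0.622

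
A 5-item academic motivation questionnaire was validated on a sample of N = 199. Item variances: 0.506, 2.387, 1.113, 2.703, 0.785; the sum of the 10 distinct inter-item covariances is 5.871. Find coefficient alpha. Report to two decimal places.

sum of item variances = 0.506 + 2.387 + 1.113 + 2.703 + 0.785 = 7.494
Sum of distinct covariances = 5.871
total variance = sum of item variances + 2·Σcov = 7.494 + 2 × 5.871 = 19.236
α = (5/4)·(1 − 7.494/19.236) = 0.76

coefficient alpha = 0.76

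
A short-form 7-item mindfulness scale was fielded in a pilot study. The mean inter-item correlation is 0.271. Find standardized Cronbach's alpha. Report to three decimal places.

α = 0.722

Standardized α = k·r̄ / (1 + (k−1)·r̄) = 7 × 0.271 / (1 + 6 × 0.271)
  = 1.8970 / 2.6260 = 0.722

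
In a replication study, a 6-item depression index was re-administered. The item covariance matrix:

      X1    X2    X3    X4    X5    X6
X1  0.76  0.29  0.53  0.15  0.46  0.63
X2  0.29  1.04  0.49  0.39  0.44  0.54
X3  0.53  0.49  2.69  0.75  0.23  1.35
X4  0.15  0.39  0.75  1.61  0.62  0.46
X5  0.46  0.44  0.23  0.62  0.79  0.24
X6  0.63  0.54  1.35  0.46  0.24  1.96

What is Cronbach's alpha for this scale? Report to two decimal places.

Cronbach's alpha = 0.76

Σσᵢ² = 0.76 + 1.04 + 2.69 + 1.61 + 0.79 + 1.96 = 8.85
Σ_{i<j} σ_ij = 7.57
σ²_T = 8.85 + 2 × 7.57 = 23.99
α = (k/(k−1))·(1 − Σσᵢ²/σ²_T) = (6/5)·(1 − 8.85/23.99) = 0.76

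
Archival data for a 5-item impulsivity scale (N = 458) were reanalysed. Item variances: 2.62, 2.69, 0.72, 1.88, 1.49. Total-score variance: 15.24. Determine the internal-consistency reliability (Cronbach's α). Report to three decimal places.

α = 0.479

sum of item variances = 2.62 + 2.69 + 0.72 + 1.88 + 1.49 = 9.40
α = (k/(k−1))·(1 − sum of item variances/Var(T)) = (5/4)·(1 − 9.40/15.24) = 0.479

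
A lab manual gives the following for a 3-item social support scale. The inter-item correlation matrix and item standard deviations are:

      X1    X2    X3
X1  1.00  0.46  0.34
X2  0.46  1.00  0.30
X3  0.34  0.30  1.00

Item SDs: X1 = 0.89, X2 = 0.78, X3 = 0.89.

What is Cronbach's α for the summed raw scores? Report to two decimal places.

Σσ²ᵢ = 0.89² + 0.78² + 0.89² = 2.1926
Covariances σ_ij = r_ij · s_i · s_j:
  σ(X1,X2) = 0.46 × 0.89 × 0.78 = 0.3193
  σ(X1,X3) = 0.34 × 0.89 × 0.89 = 0.2693
  σ(X2,X3) = 0.30 × 0.78 × 0.89 = 0.2083
σ²_T = Σσ²ᵢ + 2·Σσ_ij = 2.1926 + 2 × 0.7969 = 3.7864
α = (3/2)·(1 − 2.1926/3.7864) = 0.63

Cronbach's α = 0.63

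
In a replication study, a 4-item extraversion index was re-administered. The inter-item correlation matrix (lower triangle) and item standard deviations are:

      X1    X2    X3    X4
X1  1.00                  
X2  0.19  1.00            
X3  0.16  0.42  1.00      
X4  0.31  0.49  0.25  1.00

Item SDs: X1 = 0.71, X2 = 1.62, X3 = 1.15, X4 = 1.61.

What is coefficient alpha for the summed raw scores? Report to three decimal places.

Σσ²ᵢ = 0.71² + 1.62² + 1.15² + 1.61² = 7.0431
Covariances σ_ij = r_ij · s_i · s_j:
  σ(X1,X2) = 0.19 × 0.71 × 1.62 = 0.2185
  σ(X1,X3) = 0.16 × 0.71 × 1.15 = 0.1306
  σ(X1,X4) = 0.31 × 0.71 × 1.61 = 0.3544
  σ(X2,X3) = 0.42 × 1.62 × 1.15 = 0.7825
  σ(X2,X4) = 0.49 × 1.62 × 1.61 = 1.2780
  σ(X3,X4) = 0.25 × 1.15 × 1.61 = 0.4629
σ²_T = Σσ²ᵢ + 2·Σσ_ij = 7.0431 + 2 × 3.2269 = 13.4969
α = (4/3)·(1 − 7.0431/13.4969) = 0.638

coefficient alpha = 0.638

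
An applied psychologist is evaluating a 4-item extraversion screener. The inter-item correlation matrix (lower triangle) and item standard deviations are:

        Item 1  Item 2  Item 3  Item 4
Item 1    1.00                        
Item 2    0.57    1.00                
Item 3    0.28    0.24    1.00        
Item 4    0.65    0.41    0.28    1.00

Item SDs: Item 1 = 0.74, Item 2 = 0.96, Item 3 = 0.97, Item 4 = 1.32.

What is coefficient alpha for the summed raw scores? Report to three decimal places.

Σσ²ᵢ = 0.74² + 0.96² + 0.97² + 1.32² = 4.1525
Covariances σ_ij = r_ij · s_i · s_j:
  σ(Item 1,Item 2) = 0.57 × 0.74 × 0.96 = 0.4049
  σ(Item 1,Item 3) = 0.28 × 0.74 × 0.97 = 0.2010
  σ(Item 1,Item 4) = 0.65 × 0.74 × 1.32 = 0.6349
  σ(Item 2,Item 3) = 0.24 × 0.96 × 0.97 = 0.2235
  σ(Item 2,Item 4) = 0.41 × 0.96 × 1.32 = 0.5196
  σ(Item 3,Item 4) = 0.28 × 0.97 × 1.32 = 0.3585
σ²_T = Σσ²ᵢ + 2·Σσ_ij = 4.1525 + 2 × 2.3424 = 8.8373
α = (4/3)·(1 − 4.1525/8.8373) = 0.707

α = 0.707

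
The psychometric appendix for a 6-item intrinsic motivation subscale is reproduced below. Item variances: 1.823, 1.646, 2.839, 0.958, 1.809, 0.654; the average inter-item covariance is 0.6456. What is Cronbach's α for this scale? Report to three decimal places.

α = 0.799

sum of item variances = 1.823 + 1.646 + 2.839 + 0.958 + 1.809 + 0.654 = 9.729
Sum of the 15 distinct covariances = 15 × 0.6456 = 9.6840
total variance = sum of item variances + 2·Σcov = 9.729 + 2 × 9.6840 = 29.0970
α = (6/5)·(1 − 9.729/29.0970) = 0.799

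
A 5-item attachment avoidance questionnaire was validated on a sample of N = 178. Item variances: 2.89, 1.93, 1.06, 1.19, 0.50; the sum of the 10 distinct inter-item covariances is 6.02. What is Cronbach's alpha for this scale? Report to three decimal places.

Σσᵢ² = 2.89 + 1.93 + 1.06 + 1.19 + 0.50 = 7.57
Sum of distinct covariances = 6.02
σ²_T = Σσᵢ² + 2·Σcov = 7.57 + 2 × 6.02 = 19.61
α = (5/4)·(1 − 7.57/19.61) = 0.767

Cronbach's alpha = 0.767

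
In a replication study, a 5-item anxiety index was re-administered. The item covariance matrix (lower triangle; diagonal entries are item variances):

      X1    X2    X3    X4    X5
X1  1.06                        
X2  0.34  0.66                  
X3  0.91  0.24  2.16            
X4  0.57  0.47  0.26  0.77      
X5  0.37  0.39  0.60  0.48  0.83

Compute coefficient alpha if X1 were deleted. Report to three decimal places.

Remaining items: X2, X3, X4, X5 (k = 4).
ΣVar(i) = 0.66 + 2.16 + 0.77 + 0.83 = 4.42
σ²_total = 4.42 + 2 × 2.44 = 9.30
α (item deleted) = (4/3)·(1 − 4.42/9.30) = 0.700

α = 0.700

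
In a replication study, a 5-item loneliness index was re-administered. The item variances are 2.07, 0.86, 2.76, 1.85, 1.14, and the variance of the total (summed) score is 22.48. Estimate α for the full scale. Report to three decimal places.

α = 0.767

sum of item variances = 2.07 + 0.86 + 2.76 + 1.85 + 1.14 = 8.68
α = (k/(k−1))·(1 − sum of item variances/σ²_T) = (5/4)·(1 − 8.68/22.48) = 0.767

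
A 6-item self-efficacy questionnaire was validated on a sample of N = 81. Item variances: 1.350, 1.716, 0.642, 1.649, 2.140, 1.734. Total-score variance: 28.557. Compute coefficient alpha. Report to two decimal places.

coefficient alpha = 0.81

ΣVar(i) = 1.350 + 1.716 + 0.642 + 1.649 + 2.140 + 1.734 = 9.231
α = (k/(k−1))·(1 − ΣVar(i)/Var(T)) = (6/5)·(1 − 9.231/28.557) = 0.81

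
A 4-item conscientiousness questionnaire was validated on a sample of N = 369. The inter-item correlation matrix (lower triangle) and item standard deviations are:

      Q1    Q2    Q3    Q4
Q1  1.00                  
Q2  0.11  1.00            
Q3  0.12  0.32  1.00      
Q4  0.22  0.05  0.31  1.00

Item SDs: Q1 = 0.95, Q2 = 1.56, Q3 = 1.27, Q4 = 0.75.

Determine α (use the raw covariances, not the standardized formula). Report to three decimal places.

α = 0.460

Σσ²ᵢ = 0.95² + 1.56² + 1.27² + 0.75² = 5.5115
Covariances σ_ij = r_ij · s_i · s_j:
  σ(Q1,Q2) = 0.11 × 0.95 × 1.56 = 0.1630
  σ(Q1,Q3) = 0.12 × 0.95 × 1.27 = 0.1448
  σ(Q1,Q4) = 0.22 × 0.95 × 0.75 = 0.1568
  σ(Q2,Q3) = 0.32 × 1.56 × 1.27 = 0.6340
  σ(Q2,Q4) = 0.05 × 1.56 × 0.75 = 0.0585
  σ(Q3,Q4) = 0.31 × 1.27 × 0.75 = 0.2953
σ²_T = Σσ²ᵢ + 2·Σσ_ij = 5.5115 + 2 × 1.4524 = 8.4163
α = (4/3)·(1 − 5.5115/8.4163) = 0.460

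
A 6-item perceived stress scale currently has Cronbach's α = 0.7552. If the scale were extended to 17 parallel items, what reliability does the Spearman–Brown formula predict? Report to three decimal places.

predicted reliability = 0.897

Length factor m = 17/6 = 2.8333
α' = m·α / (1 + (m−1)·α)
   = 17/6 × 0.7552 / (1 + (17/6 − 1) × 0.7552)
   = 2.1397 / 2.3845 = 0.897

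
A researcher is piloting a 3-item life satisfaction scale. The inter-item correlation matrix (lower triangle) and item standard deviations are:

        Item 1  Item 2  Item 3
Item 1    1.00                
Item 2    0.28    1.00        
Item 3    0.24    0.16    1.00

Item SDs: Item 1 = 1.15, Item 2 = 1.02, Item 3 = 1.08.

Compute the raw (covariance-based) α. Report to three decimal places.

Σσ²ᵢ = 1.15² + 1.02² + 1.08² = 3.5293
Covariances σ_ij = r_ij · s_i · s_j:
  σ(Item 1,Item 2) = 0.28 × 1.15 × 1.02 = 0.3284
  σ(Item 1,Item 3) = 0.24 × 1.15 × 1.08 = 0.2981
  σ(Item 2,Item 3) = 0.16 × 1.02 × 1.08 = 0.1763
σ²_T = Σσ²ᵢ + 2·Σσ_ij = 3.5293 + 2 × 0.8028 = 5.1349
α = (3/2)·(1 − 3.5293/5.1349) = 0.469

α = 0.469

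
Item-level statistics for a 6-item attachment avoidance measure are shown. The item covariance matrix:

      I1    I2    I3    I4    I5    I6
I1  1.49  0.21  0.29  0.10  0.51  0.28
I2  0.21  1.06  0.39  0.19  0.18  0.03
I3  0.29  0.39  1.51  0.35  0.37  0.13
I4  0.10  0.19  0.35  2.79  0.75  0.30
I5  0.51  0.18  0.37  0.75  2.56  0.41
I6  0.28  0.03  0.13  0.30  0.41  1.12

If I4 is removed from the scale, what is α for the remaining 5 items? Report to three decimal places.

Remaining items: I1, I2, I3, I5, I6 (k = 5).
Σσᵢ² = 1.49 + 1.06 + 1.51 + 2.56 + 1.12 = 7.74
σ²_T = 7.74 + 2 × 2.80 = 13.34
α (item deleted) = (5/4)·(1 − 7.74/13.34) = 0.525

α = 0.525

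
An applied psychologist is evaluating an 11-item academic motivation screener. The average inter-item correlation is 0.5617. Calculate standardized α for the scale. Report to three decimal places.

α = 0.934

Standardized α = k·r̄ / (1 + (k−1)·r̄) = 11 × 0.5617 / (1 + 10 × 0.5617)
  = 6.1787 / 6.6170 = 0.934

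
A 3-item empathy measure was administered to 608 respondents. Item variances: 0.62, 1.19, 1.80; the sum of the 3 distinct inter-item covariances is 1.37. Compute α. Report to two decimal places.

Σσ²ᵢ = 0.62 + 1.19 + 1.80 = 3.61
Sum of distinct covariances = 1.37
σ²_total = Σσ²ᵢ + 2·Σcov = 3.61 + 2 × 1.37 = 6.35
α = (3/2)·(1 − 3.61/6.35) = 0.65

α = 0.65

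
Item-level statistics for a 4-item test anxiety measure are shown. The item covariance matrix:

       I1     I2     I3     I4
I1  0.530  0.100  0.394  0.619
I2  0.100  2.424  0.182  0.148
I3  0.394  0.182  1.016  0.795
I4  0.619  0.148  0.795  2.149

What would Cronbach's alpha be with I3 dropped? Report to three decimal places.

Remaining items: I1, I2, I4 (k = 3).
Σσ²ᵢ = 0.530 + 2.424 + 2.149 = 5.103
σ²_T = 5.103 + 2 × 0.867 = 6.837
α (item deleted) = (3/2)·(1 − 5.103/6.837) = 0.380

α = 0.380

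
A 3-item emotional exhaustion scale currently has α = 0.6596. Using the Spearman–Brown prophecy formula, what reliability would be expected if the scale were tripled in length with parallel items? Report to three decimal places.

Length factor m = 3
α' = m·α / (1 + (m−1)·α)
   = 3 × 0.6596 / (1 + (3 − 1) × 0.6596)
   = 1.9788 / 2.3192 = 0.853

predicted reliability = 0.853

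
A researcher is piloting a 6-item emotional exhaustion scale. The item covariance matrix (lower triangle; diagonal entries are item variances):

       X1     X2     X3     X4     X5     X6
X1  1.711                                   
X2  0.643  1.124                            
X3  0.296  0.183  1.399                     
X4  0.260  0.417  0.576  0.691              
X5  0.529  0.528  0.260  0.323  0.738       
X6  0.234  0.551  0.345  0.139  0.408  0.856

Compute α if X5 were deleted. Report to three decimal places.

α = 0.697

Remaining items: X1, X2, X3, X4, X6 (k = 5).
Σσᵢ² = 1.711 + 1.124 + 1.399 + 0.691 + 0.856 = 5.781
Var(T) = 5.781 + 2 × 3.644 = 13.069
α (item deleted) = (5/4)·(1 − 5.781/13.069) = 0.697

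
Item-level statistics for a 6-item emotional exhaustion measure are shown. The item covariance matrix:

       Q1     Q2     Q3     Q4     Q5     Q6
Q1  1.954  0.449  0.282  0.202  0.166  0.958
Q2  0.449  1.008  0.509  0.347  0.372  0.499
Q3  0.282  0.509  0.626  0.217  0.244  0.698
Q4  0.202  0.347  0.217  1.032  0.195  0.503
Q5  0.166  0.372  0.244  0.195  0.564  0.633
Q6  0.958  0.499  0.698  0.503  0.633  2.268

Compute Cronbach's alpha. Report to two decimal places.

Cronbach's alpha = 0.75

sum of item variances = 1.954 + 1.008 + 0.626 + 1.032 + 0.564 + 2.268 = 7.452
Σ_{i<j} σ_ij = 6.274
Var(T) = 7.452 + 2 × 6.274 = 20.000
α = (k/(k−1))·(1 − sum of item variances/Var(T)) = (6/5)·(1 − 7.452/20.000) = 0.75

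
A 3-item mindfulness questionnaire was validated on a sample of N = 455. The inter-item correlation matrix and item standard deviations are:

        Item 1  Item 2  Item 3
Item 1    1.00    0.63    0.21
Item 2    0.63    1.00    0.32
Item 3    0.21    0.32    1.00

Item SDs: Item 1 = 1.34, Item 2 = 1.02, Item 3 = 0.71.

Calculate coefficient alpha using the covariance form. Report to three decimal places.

Σσ²ᵢ = 1.34² + 1.02² + 0.71² = 3.3401
Covariances σ_ij = r_ij · s_i · s_j:
  σ(Item 1,Item 2) = 0.63 × 1.34 × 1.02 = 0.8611
  σ(Item 1,Item 3) = 0.21 × 1.34 × 0.71 = 0.1998
  σ(Item 2,Item 3) = 0.32 × 1.02 × 0.71 = 0.2317
σ²_T = Σσ²ᵢ + 2·Σσ_ij = 3.3401 + 2 × 1.2926 = 5.9253
α = (3/2)·(1 − 3.3401/5.9253) = 0.654

α = 0.654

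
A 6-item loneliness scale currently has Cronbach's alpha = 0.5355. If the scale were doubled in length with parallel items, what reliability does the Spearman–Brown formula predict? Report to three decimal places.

predicted reliability = 0.697

Length factor m = 2
α' = m·α / (1 + (m−1)·α)
   = 2 × 0.5355 / (1 + (2 − 1) × 0.5355)
   = 1.0710 / 1.5355 = 0.697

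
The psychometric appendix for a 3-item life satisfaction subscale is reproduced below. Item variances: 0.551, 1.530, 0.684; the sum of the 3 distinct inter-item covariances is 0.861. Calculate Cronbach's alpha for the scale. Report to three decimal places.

α = 0.576

sum of item variances = 0.551 + 1.530 + 0.684 = 2.765
Sum of distinct covariances = 0.861
σ²_T = sum of item variances + 2·Σcov = 2.765 + 2 × 0.861 = 4.487
α = (3/2)·(1 − 2.765/4.487) = 0.576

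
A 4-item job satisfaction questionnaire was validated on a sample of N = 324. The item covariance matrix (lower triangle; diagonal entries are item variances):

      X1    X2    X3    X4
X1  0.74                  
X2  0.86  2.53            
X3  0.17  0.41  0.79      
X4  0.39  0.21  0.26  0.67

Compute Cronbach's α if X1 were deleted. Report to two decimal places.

Remaining items: X2, X3, X4 (k = 3).
Σσᵢ² = 2.53 + 0.79 + 0.67 = 3.99
σ²_T = 3.99 + 2 × 0.88 = 5.75
α (item deleted) = (3/2)·(1 − 3.99/5.75) = 0.46

Cronbach's α = 0.46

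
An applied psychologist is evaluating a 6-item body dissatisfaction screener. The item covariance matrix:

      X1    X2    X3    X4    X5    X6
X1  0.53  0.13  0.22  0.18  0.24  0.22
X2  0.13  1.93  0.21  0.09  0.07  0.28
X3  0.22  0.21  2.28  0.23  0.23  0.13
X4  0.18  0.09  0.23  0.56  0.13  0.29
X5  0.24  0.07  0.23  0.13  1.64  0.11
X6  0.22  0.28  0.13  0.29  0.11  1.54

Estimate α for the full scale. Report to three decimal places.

ΣVar(i) = 0.53 + 1.93 + 2.28 + 0.56 + 1.64 + 1.54 = 8.48
Sum of the distinct covariances = 2.76
σ²_total = 8.48 + 2 × 2.76 = 14.00
α = (k/(k−1))·(1 − ΣVar(i)/σ²_total) = (6/5)·(1 − 8.48/14.00) = 0.473

α = 0.473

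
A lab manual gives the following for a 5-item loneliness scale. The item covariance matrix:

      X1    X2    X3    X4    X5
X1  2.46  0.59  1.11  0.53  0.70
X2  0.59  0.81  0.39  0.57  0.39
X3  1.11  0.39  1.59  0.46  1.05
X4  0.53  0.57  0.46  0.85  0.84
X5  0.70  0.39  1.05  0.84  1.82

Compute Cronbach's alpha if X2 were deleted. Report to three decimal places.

Cronbach's alpha = 0.777

Remaining items: X1, X3, X4, X5 (k = 4).
Σσᵢ² = 2.46 + 1.59 + 0.85 + 1.82 = 6.72
σ²_T = 6.72 + 2 × 4.69 = 16.10
α (item deleted) = (4/3)·(1 − 6.72/16.10) = 0.777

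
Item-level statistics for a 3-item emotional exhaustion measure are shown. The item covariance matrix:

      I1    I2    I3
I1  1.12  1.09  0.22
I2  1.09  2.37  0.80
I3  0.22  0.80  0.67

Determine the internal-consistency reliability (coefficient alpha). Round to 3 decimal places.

coefficient alpha = 0.755

Σσᵢ² = 1.12 + 2.37 + 0.67 = 4.16
Sum of off-diagonal covariances = 2.11
total variance = 4.16 + 2 × 2.11 = 8.38
α = (k/(k−1))·(1 − Σσᵢ²/total variance) = (3/2)·(1 − 4.16/8.38) = 0.755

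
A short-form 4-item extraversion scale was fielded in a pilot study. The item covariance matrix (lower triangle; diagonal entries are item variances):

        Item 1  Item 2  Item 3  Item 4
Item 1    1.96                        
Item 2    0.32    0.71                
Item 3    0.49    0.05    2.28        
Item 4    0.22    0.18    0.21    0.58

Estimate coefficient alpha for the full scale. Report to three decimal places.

α = 0.463

Σσᵢ² = 1.96 + 0.71 + 2.28 + 0.58 = 5.53
Sum of the distinct covariances = 1.47
total variance = 5.53 + 2 × 1.47 = 8.47
α = (k/(k−1))·(1 − Σσᵢ²/total variance) = (4/3)·(1 − 5.53/8.47) = 0.463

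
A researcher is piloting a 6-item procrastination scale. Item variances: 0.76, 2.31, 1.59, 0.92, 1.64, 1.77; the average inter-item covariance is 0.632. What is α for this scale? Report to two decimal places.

ΣVar(i) = 0.76 + 2.31 + 1.59 + 0.92 + 1.64 + 1.77 = 8.99
Sum of the 15 distinct covariances = 15 × 0.632 = 9.480
total variance = ΣVar(i) + 2·Σcov = 8.99 + 2 × 9.480 = 27.950
α = (6/5)·(1 − 8.99/27.950) = 0.81

α = 0.81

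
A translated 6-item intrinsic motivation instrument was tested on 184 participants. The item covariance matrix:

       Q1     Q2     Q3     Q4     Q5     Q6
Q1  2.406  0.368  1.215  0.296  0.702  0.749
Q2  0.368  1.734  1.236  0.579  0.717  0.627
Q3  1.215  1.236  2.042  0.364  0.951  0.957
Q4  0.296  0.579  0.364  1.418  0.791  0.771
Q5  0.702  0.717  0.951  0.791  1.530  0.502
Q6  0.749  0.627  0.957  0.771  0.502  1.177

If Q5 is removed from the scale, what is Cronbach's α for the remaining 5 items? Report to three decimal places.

Remaining items: Q1, Q2, Q3, Q4, Q6 (k = 5).
ΣVar(i) = 2.406 + 1.734 + 2.042 + 1.418 + 1.177 = 8.777
σ²_total = 8.777 + 2 × 7.162 = 23.101
α (item deleted) = (5/4)·(1 − 8.777/23.101) = 0.775

Cronbach's α = 0.775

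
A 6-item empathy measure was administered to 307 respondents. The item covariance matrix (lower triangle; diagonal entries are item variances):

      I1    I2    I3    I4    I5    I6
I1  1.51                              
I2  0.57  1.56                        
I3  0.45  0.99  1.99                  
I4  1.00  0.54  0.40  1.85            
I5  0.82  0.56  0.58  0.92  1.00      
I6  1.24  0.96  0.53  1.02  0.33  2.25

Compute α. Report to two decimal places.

Σσ²ᵢ = 1.51 + 1.56 + 1.99 + 1.85 + 1.00 + 2.25 = 10.16
Σ_{i<j} σ_ij = 10.91
σ²_total = 10.16 + 2 × 10.91 = 31.98
α = (k/(k−1))·(1 − Σσ²ᵢ/σ²_total) = (6/5)·(1 − 10.16/31.98) = 0.82

α = 0.82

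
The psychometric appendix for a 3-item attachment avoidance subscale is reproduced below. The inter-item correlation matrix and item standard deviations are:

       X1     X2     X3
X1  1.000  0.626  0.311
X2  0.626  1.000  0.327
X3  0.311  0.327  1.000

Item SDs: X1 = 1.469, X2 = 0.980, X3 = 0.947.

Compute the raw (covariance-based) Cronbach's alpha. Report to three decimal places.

Σσ²ᵢ = 1.469² + 0.980² + 0.947² = 4.0152
Covariances σ_ij = r_ij · s_i · s_j:
  σ(X1,X2) = 0.626 × 1.469 × 0.980 = 0.9012
  σ(X1,X3) = 0.311 × 1.469 × 0.947 = 0.4326
  σ(X2,X3) = 0.327 × 0.980 × 0.947 = 0.3035
σ²_T = Σσ²ᵢ + 2·Σσ_ij = 4.0152 + 2 × 1.6373 = 7.2898
α = (3/2)·(1 − 4.0152/7.2898) = 0.674

Cronbach's alpha = 0.674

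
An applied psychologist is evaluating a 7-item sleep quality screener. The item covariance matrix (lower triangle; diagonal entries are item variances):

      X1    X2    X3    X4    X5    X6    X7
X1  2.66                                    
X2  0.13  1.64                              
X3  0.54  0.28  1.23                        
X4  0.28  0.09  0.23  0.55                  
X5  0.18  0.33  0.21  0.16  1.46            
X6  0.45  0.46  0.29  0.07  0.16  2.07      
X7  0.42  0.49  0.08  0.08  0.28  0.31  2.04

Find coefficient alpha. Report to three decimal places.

Σσᵢ² = 2.66 + 1.64 + 1.23 + 0.55 + 1.46 + 2.07 + 2.04 = 11.65
Sum of the distinct covariances = 5.52
σ²_T = 11.65 + 2 × 5.52 = 22.69
α = (k/(k−1))·(1 − Σσᵢ²/σ²_T) = (7/6)·(1 − 11.65/22.69) = 0.568

coefficient alpha = 0.568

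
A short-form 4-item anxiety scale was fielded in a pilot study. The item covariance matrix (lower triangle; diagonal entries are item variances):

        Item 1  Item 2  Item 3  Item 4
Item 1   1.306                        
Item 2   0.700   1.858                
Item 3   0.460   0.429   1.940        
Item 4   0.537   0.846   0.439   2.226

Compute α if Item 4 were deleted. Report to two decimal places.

Remaining items: Item 1, Item 2, Item 3 (k = 3).
sum of item variances = 1.306 + 1.858 + 1.940 = 5.104
Var(T) = 5.104 + 2 × 1.589 = 8.282
α (item deleted) = (3/2)·(1 − 5.104/8.282) = 0.58

α = 0.58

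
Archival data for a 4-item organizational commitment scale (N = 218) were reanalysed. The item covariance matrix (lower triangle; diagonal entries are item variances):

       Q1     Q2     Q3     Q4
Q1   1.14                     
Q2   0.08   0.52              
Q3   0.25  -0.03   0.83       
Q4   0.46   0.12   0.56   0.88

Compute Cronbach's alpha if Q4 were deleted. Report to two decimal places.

Cronbach's alpha = 0.29

Remaining items: Q1, Q2, Q3 (k = 3).
ΣVar(i) = 1.14 + 0.52 + 0.83 = 2.49
σ²_T = 2.49 + 2 × 0.30 = 3.09
α (item deleted) = (3/2)·(1 − 2.49/3.09) = 0.29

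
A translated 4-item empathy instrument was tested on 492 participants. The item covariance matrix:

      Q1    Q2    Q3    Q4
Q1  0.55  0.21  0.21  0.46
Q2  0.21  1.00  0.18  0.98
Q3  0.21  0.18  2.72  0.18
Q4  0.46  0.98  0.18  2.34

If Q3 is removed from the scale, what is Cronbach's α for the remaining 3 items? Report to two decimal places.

α = 0.69

Remaining items: Q1, Q2, Q4 (k = 3).
Σσᵢ² = 0.55 + 1.00 + 2.34 = 3.89
Var(T) = 3.89 + 2 × 1.65 = 7.19
α (item deleted) = (3/2)·(1 − 3.89/7.19) = 0.69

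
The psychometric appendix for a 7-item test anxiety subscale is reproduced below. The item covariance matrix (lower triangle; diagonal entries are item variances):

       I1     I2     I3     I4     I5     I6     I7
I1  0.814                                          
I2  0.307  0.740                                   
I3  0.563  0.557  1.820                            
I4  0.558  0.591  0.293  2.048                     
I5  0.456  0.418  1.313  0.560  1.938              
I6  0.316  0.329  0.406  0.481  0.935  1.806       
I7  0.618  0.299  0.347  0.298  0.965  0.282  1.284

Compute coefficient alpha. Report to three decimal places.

α = 0.788

sum of item variances = 0.814 + 0.740 + 1.820 + 2.048 + 1.938 + 1.806 + 1.284 = 10.450
Sum of the distinct covariances = 10.892
σ²_total = 10.450 + 2 × 10.892 = 32.234
α = (k/(k−1))·(1 − sum of item variances/σ²_total) = (7/6)·(1 − 10.450/32.234) = 0.788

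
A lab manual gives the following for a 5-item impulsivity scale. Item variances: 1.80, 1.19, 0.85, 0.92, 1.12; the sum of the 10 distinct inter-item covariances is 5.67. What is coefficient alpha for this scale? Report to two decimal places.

coefficient alpha = 0.82

Σσᵢ² = 1.80 + 1.19 + 0.85 + 0.92 + 1.12 = 5.88
Sum of distinct covariances = 5.67
σ²_total = Σσᵢ² + 2·Σcov = 5.88 + 2 × 5.67 = 17.22
α = (5/4)·(1 − 5.88/17.22) = 0.82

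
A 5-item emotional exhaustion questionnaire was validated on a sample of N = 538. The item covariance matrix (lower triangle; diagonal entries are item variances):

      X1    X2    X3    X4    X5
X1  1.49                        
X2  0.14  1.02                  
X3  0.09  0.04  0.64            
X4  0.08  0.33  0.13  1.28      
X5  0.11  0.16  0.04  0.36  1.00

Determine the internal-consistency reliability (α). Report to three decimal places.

α = 0.441

Σσᵢ² = 1.49 + 1.02 + 0.64 + 1.28 + 1.00 = 5.43
Sum of the distinct covariances = 1.48
σ²_T = 5.43 + 2 × 1.48 = 8.39
α = (k/(k−1))·(1 − Σσᵢ²/σ²_T) = (5/4)·(1 − 5.43/8.39) = 0.441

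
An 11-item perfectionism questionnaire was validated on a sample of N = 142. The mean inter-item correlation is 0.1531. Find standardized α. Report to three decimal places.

Standardized α = k·r̄ / (1 + (k−1)·r̄) = 11 × 0.1531 / (1 + 10 × 0.1531)
  = 1.6841 / 2.5310 = 0.665

α = 0.665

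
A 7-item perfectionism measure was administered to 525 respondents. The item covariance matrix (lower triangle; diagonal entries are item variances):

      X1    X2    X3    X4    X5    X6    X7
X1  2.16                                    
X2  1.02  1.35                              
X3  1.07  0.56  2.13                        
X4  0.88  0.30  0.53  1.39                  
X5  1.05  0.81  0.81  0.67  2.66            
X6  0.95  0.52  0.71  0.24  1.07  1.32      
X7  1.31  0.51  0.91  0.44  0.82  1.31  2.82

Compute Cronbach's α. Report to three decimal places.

α = 0.822

ΣVar(i) = 2.16 + 1.35 + 2.13 + 1.39 + 2.66 + 1.32 + 2.82 = 13.83
Sum of the distinct covariances = 16.49
total variance = 13.83 + 2 × 16.49 = 46.81
α = (k/(k−1))·(1 − ΣVar(i)/total variance) = (7/6)·(1 − 13.83/46.81) = 0.822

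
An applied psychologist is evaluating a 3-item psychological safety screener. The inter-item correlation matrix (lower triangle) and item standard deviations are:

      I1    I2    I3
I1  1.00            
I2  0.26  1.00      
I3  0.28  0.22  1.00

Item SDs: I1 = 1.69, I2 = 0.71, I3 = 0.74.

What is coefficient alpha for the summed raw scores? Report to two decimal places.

Σσ²ᵢ = 1.69² + 0.71² + 0.74² = 3.9078
Covariances σ_ij = r_ij · s_i · s_j:
  σ(I1,I2) = 0.26 × 1.69 × 0.71 = 0.3120
  σ(I1,I3) = 0.28 × 1.69 × 0.74 = 0.3502
  σ(I2,I3) = 0.22 × 0.71 × 0.74 = 0.1156
σ²_T = Σσ²ᵢ + 2·Σσ_ij = 3.9078 + 2 × 0.7778 = 5.4634
α = (3/2)·(1 − 3.9078/5.4634) = 0.43

α = 0.43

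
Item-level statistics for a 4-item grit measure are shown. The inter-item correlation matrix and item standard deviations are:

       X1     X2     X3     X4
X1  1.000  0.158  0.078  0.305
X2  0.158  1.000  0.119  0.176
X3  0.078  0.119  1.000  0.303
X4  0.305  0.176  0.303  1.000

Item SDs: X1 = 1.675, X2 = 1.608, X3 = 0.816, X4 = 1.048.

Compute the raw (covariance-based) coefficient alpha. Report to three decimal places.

Σσ²ᵢ = 1.675² + 1.608² + 0.816² + 1.048² = 7.1554
Covariances σ_ij = r_ij · s_i · s_j:
  σ(X1,X2) = 0.158 × 1.675 × 1.608 = 0.4256
  σ(X1,X3) = 0.078 × 1.675 × 0.816 = 0.1066
  σ(X1,X4) = 0.305 × 1.675 × 1.048 = 0.5354
  σ(X2,X3) = 0.119 × 1.608 × 0.816 = 0.1561
  σ(X2,X4) = 0.176 × 1.608 × 1.048 = 0.2966
  σ(X3,X4) = 0.303 × 0.816 × 1.048 = 0.2591
σ²_T = Σσ²ᵢ + 2·Σσ_ij = 7.1554 + 2 × 1.7794 = 10.7142
α = (4/3)·(1 − 7.1554/10.7142) = 0.443

coefficient alpha = 0.443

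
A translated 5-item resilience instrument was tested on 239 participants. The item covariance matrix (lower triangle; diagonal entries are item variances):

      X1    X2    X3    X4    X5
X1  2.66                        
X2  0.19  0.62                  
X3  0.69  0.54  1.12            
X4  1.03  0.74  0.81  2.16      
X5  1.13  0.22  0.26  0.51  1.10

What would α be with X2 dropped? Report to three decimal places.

Remaining items: X1, X3, X4, X5 (k = 4).
sum of item variances = 2.66 + 1.12 + 2.16 + 1.10 = 7.04
σ²_total = 7.04 + 2 × 4.43 = 15.90
α (item deleted) = (4/3)·(1 − 7.04/15.90) = 0.743

α = 0.743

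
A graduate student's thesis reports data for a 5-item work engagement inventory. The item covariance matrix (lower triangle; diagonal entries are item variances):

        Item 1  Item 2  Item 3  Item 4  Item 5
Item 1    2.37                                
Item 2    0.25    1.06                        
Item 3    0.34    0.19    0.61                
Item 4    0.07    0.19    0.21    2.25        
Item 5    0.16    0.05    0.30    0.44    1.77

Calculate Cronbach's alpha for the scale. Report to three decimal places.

α = 0.441

sum of item variances = 2.37 + 1.06 + 0.61 + 2.25 + 1.77 = 8.06
Σ_{i<j} σ_ij = 2.20
σ²_total = 8.06 + 2 × 2.20 = 12.46
α = (k/(k−1))·(1 − sum of item variances/σ²_total) = (5/4)·(1 − 8.06/12.46) = 0.441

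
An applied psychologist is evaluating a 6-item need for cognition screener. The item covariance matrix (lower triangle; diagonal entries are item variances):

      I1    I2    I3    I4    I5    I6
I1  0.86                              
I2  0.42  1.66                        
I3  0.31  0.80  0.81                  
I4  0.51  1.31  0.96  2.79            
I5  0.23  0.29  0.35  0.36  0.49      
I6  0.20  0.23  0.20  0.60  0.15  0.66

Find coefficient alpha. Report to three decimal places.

α = 0.787

Σσ²ᵢ = 0.86 + 1.66 + 0.81 + 2.79 + 0.49 + 0.66 = 7.27
Σ_{i<j} σ_ij = 6.92
σ²_total = 7.27 + 2 × 6.92 = 21.11
α = (k/(k−1))·(1 − Σσ²ᵢ/σ²_total) = (6/5)·(1 − 7.27/21.11) = 0.787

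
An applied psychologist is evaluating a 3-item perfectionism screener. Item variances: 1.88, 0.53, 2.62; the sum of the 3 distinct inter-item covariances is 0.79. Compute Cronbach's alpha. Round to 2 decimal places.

Σσᵢ² = 1.88 + 0.53 + 2.62 = 5.03
Sum of distinct covariances = 0.79
total variance = Σσᵢ² + 2·Σcov = 5.03 + 2 × 0.79 = 6.61
α = (3/2)·(1 − 5.03/6.61) = 0.36

α = 0.36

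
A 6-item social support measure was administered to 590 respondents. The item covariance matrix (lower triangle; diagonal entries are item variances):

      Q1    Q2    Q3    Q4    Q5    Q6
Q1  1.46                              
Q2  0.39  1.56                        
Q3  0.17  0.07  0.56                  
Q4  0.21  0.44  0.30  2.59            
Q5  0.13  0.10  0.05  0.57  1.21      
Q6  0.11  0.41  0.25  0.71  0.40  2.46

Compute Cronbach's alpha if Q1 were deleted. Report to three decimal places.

Cronbach's alpha = 0.551

Remaining items: Q2, Q3, Q4, Q5, Q6 (k = 5).
Σσ²ᵢ = 1.56 + 0.56 + 2.59 + 1.21 + 2.46 = 8.38
σ²_total = 8.38 + 2 × 3.30 = 14.98
α (item deleted) = (5/4)·(1 − 8.38/14.98) = 0.551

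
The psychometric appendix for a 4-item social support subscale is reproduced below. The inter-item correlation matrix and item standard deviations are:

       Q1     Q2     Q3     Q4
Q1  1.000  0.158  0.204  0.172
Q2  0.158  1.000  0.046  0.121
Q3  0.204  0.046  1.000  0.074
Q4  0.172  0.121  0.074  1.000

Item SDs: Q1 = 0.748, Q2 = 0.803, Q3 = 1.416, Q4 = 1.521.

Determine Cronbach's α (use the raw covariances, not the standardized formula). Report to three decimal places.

α = 0.318

Σσ²ᵢ = 0.748² + 0.803² + 1.416² + 1.521² = 5.5228
Covariances σ_ij = r_ij · s_i · s_j:
  σ(Q1,Q2) = 0.158 × 0.748 × 0.803 = 0.0949
  σ(Q1,Q3) = 0.204 × 0.748 × 1.416 = 0.2161
  σ(Q1,Q4) = 0.172 × 0.748 × 1.521 = 0.1957
  σ(Q2,Q3) = 0.046 × 0.803 × 1.416 = 0.0523
  σ(Q2,Q4) = 0.121 × 0.803 × 1.521 = 0.1478
  σ(Q3,Q4) = 0.074 × 1.416 × 1.521 = 0.1594
σ²_T = Σσ²ᵢ + 2·Σσ_ij = 5.5228 + 2 × 0.8662 = 7.2552
α = (4/3)·(1 − 5.5228/7.2552) = 0.318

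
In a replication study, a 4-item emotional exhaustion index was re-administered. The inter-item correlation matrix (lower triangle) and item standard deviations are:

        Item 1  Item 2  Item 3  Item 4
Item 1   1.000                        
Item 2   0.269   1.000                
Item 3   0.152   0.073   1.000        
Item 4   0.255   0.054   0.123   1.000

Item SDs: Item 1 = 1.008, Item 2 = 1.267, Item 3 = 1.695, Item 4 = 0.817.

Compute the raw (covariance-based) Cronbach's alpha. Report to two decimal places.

α = 0.37

Σσ²ᵢ = 1.008² + 1.267² + 1.695² + 0.817² = 6.1619
Covariances σ_ij = r_ij · s_i · s_j:
  σ(Item 1,Item 2) = 0.269 × 1.008 × 1.267 = 0.3435
  σ(Item 1,Item 3) = 0.152 × 1.008 × 1.695 = 0.2597
  σ(Item 1,Item 4) = 0.255 × 1.008 × 0.817 = 0.2100
  σ(Item 2,Item 3) = 0.073 × 1.267 × 1.695 = 0.1568
  σ(Item 2,Item 4) = 0.054 × 1.267 × 0.817 = 0.0559
  σ(Item 3,Item 4) = 0.123 × 1.695 × 0.817 = 0.1703
σ²_T = Σσ²ᵢ + 2·Σσ_ij = 6.1619 + 2 × 1.1962 = 8.5543
α = (4/3)·(1 − 6.1619/8.5543) = 0.37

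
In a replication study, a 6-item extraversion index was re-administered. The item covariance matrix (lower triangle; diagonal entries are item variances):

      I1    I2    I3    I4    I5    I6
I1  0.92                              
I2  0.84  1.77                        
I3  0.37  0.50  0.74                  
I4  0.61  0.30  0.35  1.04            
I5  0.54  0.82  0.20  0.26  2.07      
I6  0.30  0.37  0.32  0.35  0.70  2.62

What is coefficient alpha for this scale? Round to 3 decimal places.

α = 0.718

Σσᵢ² = 0.92 + 1.77 + 0.74 + 1.04 + 2.07 + 2.62 = 9.16
Σ_{i<j} σ_ij = 6.83
σ²_total = 9.16 + 2 × 6.83 = 22.82
α = (k/(k−1))·(1 − Σσᵢ²/σ²_total) = (6/5)·(1 − 9.16/22.82) = 0.718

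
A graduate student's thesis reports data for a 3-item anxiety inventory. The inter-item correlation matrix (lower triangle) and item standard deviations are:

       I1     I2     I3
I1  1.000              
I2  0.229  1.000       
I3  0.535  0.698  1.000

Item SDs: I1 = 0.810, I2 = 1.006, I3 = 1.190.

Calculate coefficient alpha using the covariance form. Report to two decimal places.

coefficient alpha = 0.75

Σσ²ᵢ = 0.810² + 1.006² + 1.190² = 3.0842
Covariances σ_ij = r_ij · s_i · s_j:
  σ(I1,I2) = 0.229 × 0.810 × 1.006 = 0.1866
  σ(I1,I3) = 0.535 × 0.810 × 1.190 = 0.5157
  σ(I2,I3) = 0.698 × 1.006 × 1.190 = 0.8356
σ²_T = Σσ²ᵢ + 2·Σσ_ij = 3.0842 + 2 × 1.5379 = 6.1600
α = (3/2)·(1 − 3.0842/6.1600) = 0.75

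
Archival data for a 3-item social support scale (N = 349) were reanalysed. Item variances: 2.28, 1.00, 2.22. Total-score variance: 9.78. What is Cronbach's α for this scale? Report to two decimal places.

Σσ²ᵢ = 2.28 + 1.00 + 2.22 = 5.50
α = (k/(k−1))·(1 − Σσ²ᵢ/total variance) = (3/2)·(1 − 5.50/9.78) = 0.66

Cronbach's α = 0.66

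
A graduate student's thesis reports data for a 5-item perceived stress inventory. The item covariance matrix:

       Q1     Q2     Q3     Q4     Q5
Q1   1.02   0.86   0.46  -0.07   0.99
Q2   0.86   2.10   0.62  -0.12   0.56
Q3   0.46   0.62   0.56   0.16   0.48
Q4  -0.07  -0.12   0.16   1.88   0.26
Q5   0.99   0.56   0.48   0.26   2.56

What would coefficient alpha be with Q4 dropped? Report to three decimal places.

coefficient alpha = 0.747

Remaining items: Q1, Q2, Q3, Q5 (k = 4).
Σσᵢ² = 1.02 + 2.10 + 0.56 + 2.56 = 6.24
σ²_total = 6.24 + 2 × 3.97 = 14.18
α (item deleted) = (4/3)·(1 − 6.24/14.18) = 0.747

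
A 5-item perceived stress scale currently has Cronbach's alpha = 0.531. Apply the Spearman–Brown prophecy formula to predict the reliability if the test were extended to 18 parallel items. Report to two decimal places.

predicted reliability = 0.80

Length factor m = 18/5 = 3.6000
α' = m·α / (1 + (m−1)·α)
   = 18/5 × 0.531 / (1 + (18/5 − 1) × 0.531)
   = 1.9116 / 2.3806 = 0.80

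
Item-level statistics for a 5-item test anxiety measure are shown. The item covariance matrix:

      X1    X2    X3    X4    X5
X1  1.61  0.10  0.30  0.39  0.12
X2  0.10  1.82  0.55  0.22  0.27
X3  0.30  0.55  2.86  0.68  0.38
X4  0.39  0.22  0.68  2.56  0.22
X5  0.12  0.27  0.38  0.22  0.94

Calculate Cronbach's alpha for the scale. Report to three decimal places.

Cronbach's alpha = 0.497

sum of item variances = 1.61 + 1.82 + 2.86 + 2.56 + 0.94 = 9.79
Σ_{i<j} σ_ij = 3.23
σ²_T = 9.79 + 2 × 3.23 = 16.25
α = (k/(k−1))·(1 − sum of item variances/σ²_T) = (5/4)·(1 − 9.79/16.25) = 0.497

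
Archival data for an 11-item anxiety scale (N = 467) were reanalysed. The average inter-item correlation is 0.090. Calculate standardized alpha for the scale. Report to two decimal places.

Standardized α = k·r̄ / (1 + (k−1)·r̄) = 11 × 0.090 / (1 + 10 × 0.090)
  = 0.9900 / 1.9000 = 0.52

α = 0.52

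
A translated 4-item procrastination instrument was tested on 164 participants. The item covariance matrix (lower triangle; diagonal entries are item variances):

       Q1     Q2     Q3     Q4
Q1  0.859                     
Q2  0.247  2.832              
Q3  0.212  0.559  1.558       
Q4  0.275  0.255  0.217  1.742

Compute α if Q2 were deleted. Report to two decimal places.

Remaining items: Q1, Q3, Q4 (k = 3).
sum of item variances = 0.859 + 1.558 + 1.742 = 4.159
total variance = 4.159 + 2 × 0.704 = 5.567
α (item deleted) = (3/2)·(1 − 4.159/5.567) = 0.38

α = 0.38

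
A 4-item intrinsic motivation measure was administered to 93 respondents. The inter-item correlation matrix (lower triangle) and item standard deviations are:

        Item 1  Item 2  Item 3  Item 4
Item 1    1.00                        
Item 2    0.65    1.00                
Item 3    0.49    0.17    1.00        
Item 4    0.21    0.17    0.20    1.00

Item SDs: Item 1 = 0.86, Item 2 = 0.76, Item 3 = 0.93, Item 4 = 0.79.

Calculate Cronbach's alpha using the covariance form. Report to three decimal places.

α = 0.648

Σσ²ᵢ = 0.86² + 0.76² + 0.93² + 0.79² = 2.8062
Covariances σ_ij = r_ij · s_i · s_j:
  σ(Item 1,Item 2) = 0.65 × 0.86 × 0.76 = 0.4248
  σ(Item 1,Item 3) = 0.49 × 0.86 × 0.93 = 0.3919
  σ(Item 1,Item 4) = 0.21 × 0.86 × 0.79 = 0.1427
  σ(Item 2,Item 3) = 0.17 × 0.76 × 0.93 = 0.1202
  σ(Item 2,Item 4) = 0.17 × 0.76 × 0.79 = 0.1021
  σ(Item 3,Item 4) = 0.20 × 0.93 × 0.79 = 0.1469
σ²_T = Σσ²ᵢ + 2·Σσ_ij = 2.8062 + 2 × 1.3286 = 5.4634
α = (4/3)·(1 − 2.8062/5.4634) = 0.648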